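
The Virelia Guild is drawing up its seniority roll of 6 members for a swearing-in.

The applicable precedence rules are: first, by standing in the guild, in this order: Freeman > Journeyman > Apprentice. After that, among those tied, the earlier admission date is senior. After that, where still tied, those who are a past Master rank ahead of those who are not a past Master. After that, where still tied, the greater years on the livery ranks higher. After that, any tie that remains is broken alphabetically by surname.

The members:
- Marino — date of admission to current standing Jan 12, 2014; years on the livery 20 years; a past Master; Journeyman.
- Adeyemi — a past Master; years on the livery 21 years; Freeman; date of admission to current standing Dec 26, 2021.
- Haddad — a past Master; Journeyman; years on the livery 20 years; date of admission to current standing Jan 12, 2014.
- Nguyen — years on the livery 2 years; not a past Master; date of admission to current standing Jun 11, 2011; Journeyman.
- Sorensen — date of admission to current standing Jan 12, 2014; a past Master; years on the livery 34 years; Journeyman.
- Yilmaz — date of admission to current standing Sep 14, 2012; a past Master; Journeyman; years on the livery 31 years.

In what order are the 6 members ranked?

By standing in the guild: Adeyemi (Freeman); then Nguyen, Yilmaz, Sorensen, Haddad and Marino (Journeyman).
Among Nguyen, Yilmaz, Sorensen, Haddad and Marino, by date of admission to current standing (earlier first): Nguyen (Jun 11, 2011) before Yilmaz (Sep 14, 2012) before Sorensen, Haddad and Marino (Jan 12, 2014).
Sorensen, Haddad and Marino are each a past Master, so the next rule applies.
Among Sorensen, Haddad and Marino, by years on the livery (higher first): Sorensen (34 years) before Haddad and Marino (20 years).
Among Haddad and Marino, alphabetically by surname: Haddad before Marino.
Full order: Adeyemi, Nguyen, Yilmaz, Sorensen, Haddad, Marino.

Adeyemi, Nguyen, Yilmaz, Sorensen, Haddad, Marino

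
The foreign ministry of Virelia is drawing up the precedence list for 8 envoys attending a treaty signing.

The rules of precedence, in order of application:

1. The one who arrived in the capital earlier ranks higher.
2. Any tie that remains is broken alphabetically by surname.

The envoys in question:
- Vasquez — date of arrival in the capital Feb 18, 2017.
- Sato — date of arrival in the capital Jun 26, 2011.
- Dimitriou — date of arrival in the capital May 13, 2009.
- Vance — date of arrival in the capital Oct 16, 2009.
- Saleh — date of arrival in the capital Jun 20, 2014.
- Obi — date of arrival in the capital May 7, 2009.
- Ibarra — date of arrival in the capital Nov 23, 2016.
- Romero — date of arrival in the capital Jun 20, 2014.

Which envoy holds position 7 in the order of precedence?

By date of arrival in the capital (earlier first): Obi (May 7, 2009); then Dimitriou (May 13, 2009); then Vance (Oct 16, 2009); then Sato (Jun 26, 2011); then Romero and Saleh (both Jun 20, 2014); then Ibarra (Nov 23, 2016); then Vasquez (Feb 18, 2017).
Among Romero and Saleh, alphabetically by surname: Romero before Saleh.
Order: Obi, Dimitriou, Vance, Sato, Romero, Saleh, Ibarra, Vasquez.

Ibarra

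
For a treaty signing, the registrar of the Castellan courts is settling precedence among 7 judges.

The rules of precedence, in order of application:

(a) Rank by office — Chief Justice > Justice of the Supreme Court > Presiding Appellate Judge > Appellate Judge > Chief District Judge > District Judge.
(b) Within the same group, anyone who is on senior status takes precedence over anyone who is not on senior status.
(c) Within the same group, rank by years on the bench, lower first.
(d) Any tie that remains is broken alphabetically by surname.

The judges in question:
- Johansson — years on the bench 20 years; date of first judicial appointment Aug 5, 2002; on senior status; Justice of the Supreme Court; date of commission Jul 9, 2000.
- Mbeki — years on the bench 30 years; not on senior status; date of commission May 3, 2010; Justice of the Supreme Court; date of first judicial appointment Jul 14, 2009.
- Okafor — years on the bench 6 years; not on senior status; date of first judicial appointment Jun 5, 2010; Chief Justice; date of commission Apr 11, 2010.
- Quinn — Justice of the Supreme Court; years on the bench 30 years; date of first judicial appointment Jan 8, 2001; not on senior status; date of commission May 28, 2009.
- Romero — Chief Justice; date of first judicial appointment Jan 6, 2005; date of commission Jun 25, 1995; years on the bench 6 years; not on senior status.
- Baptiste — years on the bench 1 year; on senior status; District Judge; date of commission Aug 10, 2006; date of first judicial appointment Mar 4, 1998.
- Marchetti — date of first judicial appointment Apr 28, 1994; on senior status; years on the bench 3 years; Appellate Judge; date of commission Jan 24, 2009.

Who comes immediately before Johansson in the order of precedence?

By office: Okafor and Romero (Chief Justice); then Johansson, Mbeki and Quinn (Justice of the Supreme Court); then Marchetti (Appellate Judge); then Baptiste (District Judge).
Okafor and Romero are each not on senior status, so the next rule applies.
Okafor and Romero both have years on the bench 6 years, so the next rule applies.
Among Okafor and Romero, alphabetically by surname: Okafor before Romero.
Among Johansson, Mbeki and Quinn, on senior status before not on senior status: Johansson (on senior status) before Mbeki and Quinn (not on senior status).
Mbeki and Quinn both have years on the bench 30 years, so the next rule applies.
Among Mbeki and Quinn, alphabetically by surname: Mbeki before Quinn.
Order: Okafor, Romero, Johansson, Mbeki, Quinn, Marchetti, Baptiste.

Romero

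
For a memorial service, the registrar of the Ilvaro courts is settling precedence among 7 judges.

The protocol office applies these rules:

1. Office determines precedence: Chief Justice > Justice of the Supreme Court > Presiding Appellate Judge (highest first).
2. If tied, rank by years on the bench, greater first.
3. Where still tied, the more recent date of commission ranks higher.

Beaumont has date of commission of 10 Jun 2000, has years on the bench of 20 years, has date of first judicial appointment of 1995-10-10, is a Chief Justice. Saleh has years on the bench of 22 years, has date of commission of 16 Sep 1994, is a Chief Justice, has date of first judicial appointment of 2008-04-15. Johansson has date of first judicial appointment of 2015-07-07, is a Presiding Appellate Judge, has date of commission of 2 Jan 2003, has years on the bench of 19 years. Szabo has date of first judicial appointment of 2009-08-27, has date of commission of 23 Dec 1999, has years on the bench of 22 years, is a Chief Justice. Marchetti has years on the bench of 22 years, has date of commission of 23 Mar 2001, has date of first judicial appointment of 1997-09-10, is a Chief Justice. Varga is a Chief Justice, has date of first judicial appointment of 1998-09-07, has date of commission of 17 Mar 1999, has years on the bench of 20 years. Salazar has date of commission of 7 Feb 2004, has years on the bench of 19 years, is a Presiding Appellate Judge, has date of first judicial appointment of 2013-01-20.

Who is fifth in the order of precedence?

By office: Marchetti, Szabo, Saleh, Beaumont and Varga (Chief Justice); then Salazar and Johansson (Presiding Appellate Judge).
Among Marchetti, Szabo, Saleh, Beaumont and Varga, by years on the bench (higher first): Marchetti, Szabo and Saleh (22 years) before Beaumont and Varga (20 years).
Among Marchetti, Szabo and Saleh, by date of commission (later first): Marchetti (23 Mar 2001) before Szabo (23 Dec 1999) before Saleh (16 Sep 1994).
Among Beaumont and Varga, by date of commission (later first): Beaumont (10 Jun 2000) before Varga (17 Mar 1999).
Salazar and Johansson both have years on the bench 19 years, so the next rule applies.
Among Salazar and Johansson, by date of commission (later first): Salazar (7 Feb 2004) before Johansson (2 Jan 2003).
Order: Marchetti, Szabo, Saleh, Beaumont, Varga, Salazar, Johansson.

Varga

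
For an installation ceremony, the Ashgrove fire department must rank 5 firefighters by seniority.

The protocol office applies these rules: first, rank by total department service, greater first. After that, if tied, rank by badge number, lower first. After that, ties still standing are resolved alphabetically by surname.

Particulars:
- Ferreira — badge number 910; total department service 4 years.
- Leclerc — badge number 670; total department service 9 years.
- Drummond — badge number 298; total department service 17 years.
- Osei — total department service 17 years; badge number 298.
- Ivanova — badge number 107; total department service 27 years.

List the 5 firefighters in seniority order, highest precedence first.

Ivanova, Drummond, Osei, Leclerc, Ferreira

By total department service (higher first): Ivanova (27 years); then Drummond and Osei (both 17 years); then Leclerc (9 years); then Ferreira (4 years).
Drummond and Osei both have badge number 298, so the next rule applies.
Among Drummond and Osei, alphabetically by surname: Drummond before Osei.
Full order: Ivanova, Drummond, Osei, Leclerc, Ferreira.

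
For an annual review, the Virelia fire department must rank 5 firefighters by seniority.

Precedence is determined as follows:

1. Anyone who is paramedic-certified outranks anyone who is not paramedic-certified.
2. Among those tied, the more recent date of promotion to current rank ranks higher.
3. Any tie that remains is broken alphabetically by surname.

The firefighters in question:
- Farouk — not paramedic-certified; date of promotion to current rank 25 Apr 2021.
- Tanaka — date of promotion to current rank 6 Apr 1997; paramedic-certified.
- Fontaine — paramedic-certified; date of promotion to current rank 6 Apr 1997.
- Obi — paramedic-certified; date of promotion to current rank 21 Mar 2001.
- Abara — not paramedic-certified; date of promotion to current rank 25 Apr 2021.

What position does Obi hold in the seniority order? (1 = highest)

1

By the first rule: Obi, Fontaine and Tanaka (each paramedic-certified); then Abara and Farouk (both not paramedic-certified).
Among Obi, Fontaine and Tanaka, by date of promotion to current rank (later first): Obi (21 Mar 2001) before Fontaine and Tanaka (6 Apr 1997).
Among Fontaine and Tanaka, alphabetically by surname: Fontaine before Tanaka.
Abara and Farouk both have date of promotion to current rank 25 Apr 2021, so the next rule applies.
Among Abara and Farouk, alphabetically by surname: Abara before Farouk.
Order: Obi, Fontaine, Tanaka, Abara, Farouk. So position 1.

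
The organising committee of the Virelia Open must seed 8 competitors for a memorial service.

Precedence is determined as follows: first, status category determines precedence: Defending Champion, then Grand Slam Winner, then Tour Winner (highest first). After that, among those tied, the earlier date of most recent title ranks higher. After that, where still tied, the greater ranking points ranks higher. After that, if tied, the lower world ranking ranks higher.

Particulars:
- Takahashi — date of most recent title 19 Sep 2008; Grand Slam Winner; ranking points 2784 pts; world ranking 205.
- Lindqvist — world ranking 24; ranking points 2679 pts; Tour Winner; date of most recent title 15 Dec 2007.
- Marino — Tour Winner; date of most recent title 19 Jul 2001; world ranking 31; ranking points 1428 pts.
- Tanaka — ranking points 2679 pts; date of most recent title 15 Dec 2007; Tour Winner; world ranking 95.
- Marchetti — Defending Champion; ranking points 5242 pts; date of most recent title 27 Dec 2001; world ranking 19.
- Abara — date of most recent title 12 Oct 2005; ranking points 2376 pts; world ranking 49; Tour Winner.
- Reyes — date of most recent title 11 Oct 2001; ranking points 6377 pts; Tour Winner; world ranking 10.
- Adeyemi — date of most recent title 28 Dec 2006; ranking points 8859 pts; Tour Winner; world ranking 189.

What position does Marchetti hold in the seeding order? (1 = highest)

By status category: Marchetti (Defending Champion); then Takahashi (Grand Slam Winner); then Marino, Reyes, Abara, Adeyemi, Lindqvist and Tanaka (Tour Winner).
Among Marino, Reyes, Abara, Adeyemi, Lindqvist and Tanaka, by date of most recent title (earlier first): Marino (19 Jul 2001) before Reyes (11 Oct 2001) before Abara (12 Oct 2005) before Adeyemi (28 Dec 2006) before Lindqvist and Tanaka (15 Dec 2007).
Lindqvist and Tanaka both have ranking points 2679 pts, so the next rule applies.
Among Lindqvist and Tanaka, by world ranking (lower first): Lindqvist (24) before Tanaka (95).
Order: Marchetti, Takahashi, Marino, Reyes, Abara, Adeyemi, Lindqvist, Tanaka. So position 1.

1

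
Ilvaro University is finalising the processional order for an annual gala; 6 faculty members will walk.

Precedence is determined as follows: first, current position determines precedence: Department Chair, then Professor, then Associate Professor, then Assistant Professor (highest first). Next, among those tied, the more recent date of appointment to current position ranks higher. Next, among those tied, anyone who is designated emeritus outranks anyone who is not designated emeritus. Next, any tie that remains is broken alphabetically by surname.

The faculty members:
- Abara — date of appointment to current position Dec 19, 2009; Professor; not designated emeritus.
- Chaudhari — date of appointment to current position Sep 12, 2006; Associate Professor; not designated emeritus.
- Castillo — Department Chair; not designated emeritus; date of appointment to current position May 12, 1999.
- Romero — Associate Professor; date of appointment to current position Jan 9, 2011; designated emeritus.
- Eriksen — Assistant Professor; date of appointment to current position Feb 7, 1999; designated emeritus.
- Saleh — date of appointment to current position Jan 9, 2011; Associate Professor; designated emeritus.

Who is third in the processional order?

Romero

By current position: Castillo (Department Chair); then Abara (Professor); then Romero, Saleh and Chaudhari (Associate Professor); then Eriksen (Assistant Professor).
Among Romero, Saleh and Chaudhari, by date of appointment to current position (later first): Romero and Saleh (Jan 9, 2011) before Chaudhari (Sep 12, 2006).
Romero and Saleh are each designated emeritus, so the next rule applies.
Among Romero and Saleh, alphabetically by surname: Romero before Saleh.
Order: Castillo, Abara, Romero, Saleh, Chaudhari, Eriksen.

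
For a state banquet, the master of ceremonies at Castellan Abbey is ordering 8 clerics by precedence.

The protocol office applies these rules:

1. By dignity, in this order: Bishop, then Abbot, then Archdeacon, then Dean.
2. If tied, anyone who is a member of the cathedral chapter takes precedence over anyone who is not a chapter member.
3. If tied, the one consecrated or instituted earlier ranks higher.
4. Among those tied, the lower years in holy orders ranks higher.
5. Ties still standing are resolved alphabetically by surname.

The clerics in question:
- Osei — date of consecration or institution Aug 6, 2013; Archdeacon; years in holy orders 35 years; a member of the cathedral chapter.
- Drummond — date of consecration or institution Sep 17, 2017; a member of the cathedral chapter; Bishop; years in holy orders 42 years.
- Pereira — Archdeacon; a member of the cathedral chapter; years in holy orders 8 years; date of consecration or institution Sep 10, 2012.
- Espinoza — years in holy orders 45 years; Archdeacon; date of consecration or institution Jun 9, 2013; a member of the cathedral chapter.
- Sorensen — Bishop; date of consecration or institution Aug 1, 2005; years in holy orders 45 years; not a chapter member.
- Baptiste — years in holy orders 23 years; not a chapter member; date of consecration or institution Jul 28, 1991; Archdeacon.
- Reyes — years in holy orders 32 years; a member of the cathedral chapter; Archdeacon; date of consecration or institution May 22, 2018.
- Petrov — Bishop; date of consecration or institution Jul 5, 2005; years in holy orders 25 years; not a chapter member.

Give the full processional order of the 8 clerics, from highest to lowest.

Drummond, Petrov, Sorensen, Pereira, Espinoza, Osei, Reyes, Baptiste

By dignity: Drummond, Petrov and Sorensen (Bishop); then Pereira, Espinoza, Osei, Reyes and Baptiste (Archdeacon).
Among Drummond, Petrov and Sorensen, a member of the cathedral chapter before not a chapter member: Drummond (a member of the cathedral chapter) before Petrov and Sorensen (not a chapter member).
Among Petrov and Sorensen, by date of consecration or institution (earlier first): Petrov (Jul 5, 2005) before Sorensen (Aug 1, 2005).
Among Pereira, Espinoza, Osei, Reyes and Baptiste, a member of the cathedral chapter before not a chapter member: Pereira, Espinoza, Osei and Reyes (a member of the cathedral chapter) before Baptiste (not a chapter member).
Among Pereira, Espinoza, Osei and Reyes, by date of consecration or institution (earlier first): Pereira (Sep 10, 2012) before Espinoza (Jun 9, 2013) before Osei (Aug 6, 2013) before Reyes (May 22, 2018).
Full order: Drummond, Petrov, Sorensen, Pereira, Espinoza, Osei, Reyes, Baptiste.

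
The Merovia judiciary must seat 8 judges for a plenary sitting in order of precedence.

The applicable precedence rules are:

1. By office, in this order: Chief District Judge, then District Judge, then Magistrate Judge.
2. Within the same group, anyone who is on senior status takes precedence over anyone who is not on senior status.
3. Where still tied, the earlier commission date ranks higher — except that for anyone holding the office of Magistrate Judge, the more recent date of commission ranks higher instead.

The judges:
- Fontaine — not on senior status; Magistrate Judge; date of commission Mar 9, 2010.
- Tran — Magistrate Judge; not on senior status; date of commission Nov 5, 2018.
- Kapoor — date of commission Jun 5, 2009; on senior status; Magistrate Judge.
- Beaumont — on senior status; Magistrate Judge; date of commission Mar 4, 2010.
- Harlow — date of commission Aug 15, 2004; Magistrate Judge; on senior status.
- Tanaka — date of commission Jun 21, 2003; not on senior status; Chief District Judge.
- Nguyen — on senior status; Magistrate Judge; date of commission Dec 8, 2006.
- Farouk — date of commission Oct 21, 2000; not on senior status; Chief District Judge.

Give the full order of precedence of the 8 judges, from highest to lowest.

By office: Farouk and Tanaka (Chief District Judge); then Beaumont, Kapoor, Nguyen, Harlow, Tran and Fontaine (Magistrate Judge).
Farouk and Tanaka are each not on senior status, so the next rule applies.
Among Farouk and Tanaka, by date of commission (earlier first): Farouk (Oct 21, 2000) before Tanaka (Jun 21, 2003).
Among Beaumont, Kapoor, Nguyen, Harlow, Tran and Fontaine, on senior status before not on senior status: Beaumont, Kapoor, Nguyen and Harlow (on senior status) before Tran and Fontaine (not on senior status).
Among Beaumont, Kapoor, Nguyen and Harlow, by date of commission (later first) (reversed rule for this group): Beaumont (Mar 4, 2010) before Kapoor (Jun 5, 2009) before Nguyen (Dec 8, 2006) before Harlow (Aug 15, 2004).
Among Tran and Fontaine, by date of commission (later first) (reversed rule for this group): Tran (Nov 5, 2018) before Fontaine (Mar 9, 2010).
Full order: Farouk, Tanaka, Beaumont, Kapoor, Nguyen, Harlow, Tran, Fontaine.

Farouk, Tanaka, Beaumont, Kapoor, Nguyen, Harlow, Tran, Fontaine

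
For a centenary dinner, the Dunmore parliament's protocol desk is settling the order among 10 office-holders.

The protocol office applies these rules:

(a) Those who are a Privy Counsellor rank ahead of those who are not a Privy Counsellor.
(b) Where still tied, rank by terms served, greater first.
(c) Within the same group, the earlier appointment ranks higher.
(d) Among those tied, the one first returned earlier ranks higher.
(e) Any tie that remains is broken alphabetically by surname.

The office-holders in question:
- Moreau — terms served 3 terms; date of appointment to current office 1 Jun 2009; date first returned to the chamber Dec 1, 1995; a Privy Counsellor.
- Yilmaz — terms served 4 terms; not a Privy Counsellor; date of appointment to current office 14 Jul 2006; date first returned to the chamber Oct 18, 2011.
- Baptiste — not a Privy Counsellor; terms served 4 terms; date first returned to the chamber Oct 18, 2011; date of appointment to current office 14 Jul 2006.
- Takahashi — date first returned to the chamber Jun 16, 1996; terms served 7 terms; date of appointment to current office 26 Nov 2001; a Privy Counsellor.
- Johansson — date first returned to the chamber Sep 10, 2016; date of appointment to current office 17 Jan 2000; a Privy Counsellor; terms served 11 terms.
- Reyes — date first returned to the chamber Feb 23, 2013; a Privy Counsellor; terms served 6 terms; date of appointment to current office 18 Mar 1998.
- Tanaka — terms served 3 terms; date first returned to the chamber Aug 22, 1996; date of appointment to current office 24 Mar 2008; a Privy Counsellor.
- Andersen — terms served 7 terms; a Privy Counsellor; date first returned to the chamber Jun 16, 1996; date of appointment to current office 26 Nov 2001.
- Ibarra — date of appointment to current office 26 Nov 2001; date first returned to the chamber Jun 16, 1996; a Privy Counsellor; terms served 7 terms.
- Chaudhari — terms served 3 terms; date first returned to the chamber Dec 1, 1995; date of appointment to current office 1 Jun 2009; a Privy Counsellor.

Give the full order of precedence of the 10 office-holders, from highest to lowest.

Johansson, Andersen, Ibarra, Takahashi, Reyes, Tanaka, Chaudhari, Moreau, Baptiste, Yilmaz

By the first rule: Johansson, Andersen, Ibarra, Takahashi, Reyes, Tanaka, Chaudhari and Moreau (each a Privy Counsellor); then Baptiste and Yilmaz (both not a Privy Counsellor).
Among Johansson, Andersen, Ibarra, Takahashi, Reyes, Tanaka, Chaudhari and Moreau, by terms served (higher first): Johansson (11 terms) before Andersen, Ibarra and Takahashi (7 terms) before Reyes (6 terms) before Tanaka, Chaudhari and Moreau (3 terms).
Andersen, Ibarra and Takahashi all have date of appointment to current office 26 Nov 2001, so the next rule applies.
Andersen, Ibarra and Takahashi all have date first returned to the chamber Jun 16, 1996, so the next rule applies.
Among Andersen, Ibarra and Takahashi, alphabetically by surname: Andersen before Ibarra before Takahashi.
Among Tanaka, Chaudhari and Moreau, by date of appointment to current office (earlier first): Tanaka (24 Mar 2008) before Chaudhari and Moreau (1 Jun 2009).
Chaudhari and Moreau both have date first returned to the chamber Dec 1, 1995, so the next rule applies.
Among Chaudhari and Moreau, alphabetically by surname: Chaudhari before Moreau.
Baptiste and Yilmaz both have terms served 4 terms, so the next rule applies.
Baptiste and Yilmaz both have date of appointment to current office 14 Jul 2006, so the next rule applies.
Baptiste and Yilmaz both have date first returned to the chamber Oct 18, 2011, so the next rule applies.
Among Baptiste and Yilmaz, alphabetically by surname: Baptiste before Yilmaz.
Full order: Johansson, Andersen, Ibarra, Takahashi, Reyes, Tanaka, Chaudhari, Moreau, Baptiste, Yilmaz.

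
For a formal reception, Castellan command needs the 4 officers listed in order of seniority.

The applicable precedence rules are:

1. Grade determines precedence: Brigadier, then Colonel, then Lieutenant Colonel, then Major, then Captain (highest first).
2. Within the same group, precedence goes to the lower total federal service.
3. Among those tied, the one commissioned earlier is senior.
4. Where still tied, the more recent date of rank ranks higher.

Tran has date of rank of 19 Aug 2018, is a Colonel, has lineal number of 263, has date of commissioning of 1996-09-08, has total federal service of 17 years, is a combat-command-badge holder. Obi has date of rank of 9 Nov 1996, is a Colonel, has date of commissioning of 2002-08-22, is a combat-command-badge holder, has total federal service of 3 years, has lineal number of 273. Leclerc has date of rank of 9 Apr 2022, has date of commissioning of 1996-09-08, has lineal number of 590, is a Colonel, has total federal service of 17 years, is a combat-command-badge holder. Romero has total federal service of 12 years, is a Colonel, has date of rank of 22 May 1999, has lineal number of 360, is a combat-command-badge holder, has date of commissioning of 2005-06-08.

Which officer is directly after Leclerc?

By grade: Obi, Romero, Leclerc and Tran (Colonel).
Among Obi, Romero, Leclerc and Tran, by total federal service (lower first): Obi (3 years) before Romero (12 years) before Leclerc and Tran (17 years).
Leclerc and Tran both have date of commissioning 1996-09-08, so the next rule applies.
Among Leclerc and Tran, by date of rank (later first): Leclerc (9 Apr 2022) before Tran (19 Aug 2018).
Order: Obi, Romero, Leclerc, Tran.

Tran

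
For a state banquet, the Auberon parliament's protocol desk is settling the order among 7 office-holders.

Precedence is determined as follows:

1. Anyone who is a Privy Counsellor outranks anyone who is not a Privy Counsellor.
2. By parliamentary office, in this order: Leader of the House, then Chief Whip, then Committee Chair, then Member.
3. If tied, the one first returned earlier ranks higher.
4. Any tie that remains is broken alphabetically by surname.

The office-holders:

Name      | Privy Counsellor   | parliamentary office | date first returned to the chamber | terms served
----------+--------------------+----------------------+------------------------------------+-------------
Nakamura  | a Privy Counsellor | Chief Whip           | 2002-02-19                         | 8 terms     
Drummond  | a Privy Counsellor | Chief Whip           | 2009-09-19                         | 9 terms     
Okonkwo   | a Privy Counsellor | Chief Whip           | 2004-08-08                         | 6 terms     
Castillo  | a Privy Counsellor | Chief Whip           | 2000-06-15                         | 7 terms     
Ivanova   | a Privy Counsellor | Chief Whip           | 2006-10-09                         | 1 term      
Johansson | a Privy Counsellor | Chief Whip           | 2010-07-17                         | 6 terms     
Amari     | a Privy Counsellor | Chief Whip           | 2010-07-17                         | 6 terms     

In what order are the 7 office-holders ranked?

Castillo, Nakamura, Okonkwo, Ivanova, Drummond, Amari, Johansson

By the first rule: Castillo, Nakamura, Okonkwo, Ivanova, Drummond, Amari and Johansson (each a Privy Counsellor).
Castillo, Nakamura, Okonkwo, Ivanova, Drummond, Amari and Johansson are each Chief Whip, so the next rule applies.
Among Castillo, Nakamura, Okonkwo, Ivanova, Drummond, Amari and Johansson, by date first returned to the chamber (earlier first): Castillo (2000-06-15) before Nakamura (2002-02-19) before Okonkwo (2004-08-08) before Ivanova (2006-10-09) before Drummond (2009-09-19) before Amari and Johansson (2010-07-17).
Among Amari and Johansson, alphabetically by surname: Amari before Johansson.
Full order: Castillo, Nakamura, Okonkwo, Ivanova, Drummond, Amari, Johansson.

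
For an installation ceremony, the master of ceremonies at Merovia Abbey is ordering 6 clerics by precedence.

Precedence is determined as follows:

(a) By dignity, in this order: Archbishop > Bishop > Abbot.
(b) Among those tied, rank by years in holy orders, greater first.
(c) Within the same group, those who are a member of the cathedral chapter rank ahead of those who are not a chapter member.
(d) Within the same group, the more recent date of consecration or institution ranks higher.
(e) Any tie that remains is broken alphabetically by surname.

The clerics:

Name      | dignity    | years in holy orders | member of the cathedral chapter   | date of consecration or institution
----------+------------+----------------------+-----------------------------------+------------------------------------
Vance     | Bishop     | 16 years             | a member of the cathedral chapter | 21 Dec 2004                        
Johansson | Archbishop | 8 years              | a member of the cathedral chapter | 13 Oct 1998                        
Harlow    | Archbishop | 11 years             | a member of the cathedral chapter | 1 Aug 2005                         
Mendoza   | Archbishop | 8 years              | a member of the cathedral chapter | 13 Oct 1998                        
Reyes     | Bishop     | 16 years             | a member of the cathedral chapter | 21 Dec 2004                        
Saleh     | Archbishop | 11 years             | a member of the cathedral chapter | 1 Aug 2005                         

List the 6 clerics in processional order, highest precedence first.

Harlow, Saleh, Johansson, Mendoza, Reyes, Vance

By dignity: Harlow, Saleh, Johansson and Mendoza (Archbishop); then Reyes and Vance (Bishop).
Among Harlow, Saleh, Johansson and Mendoza, by years in holy orders (higher first): Harlow and Saleh (11 years) before Johansson and Mendoza (8 years).
Harlow and Saleh are each a member of the cathedral chapter, so the next rule applies.
Harlow and Saleh both have date of consecration or institution 1 Aug 2005, so the next rule applies.
Among Harlow and Saleh, alphabetically by surname: Harlow before Saleh.
Johansson and Mendoza are each a member of the cathedral chapter, so the next rule applies.
Johansson and Mendoza both have date of consecration or institution 13 Oct 1998, so the next rule applies.
Among Johansson and Mendoza, alphabetically by surname: Johansson before Mendoza.
Reyes and Vance both have years in holy orders 16 years, so the next rule applies.
Reyes and Vance are each a member of the cathedral chapter, so the next rule applies.
Reyes and Vance both have date of consecration or institution 21 Dec 2004, so the next rule applies.
Among Reyes and Vance, alphabetically by surname: Reyes before Vance.
Full order: Harlow, Saleh, Johansson, Mendoza, Reyes, Vance.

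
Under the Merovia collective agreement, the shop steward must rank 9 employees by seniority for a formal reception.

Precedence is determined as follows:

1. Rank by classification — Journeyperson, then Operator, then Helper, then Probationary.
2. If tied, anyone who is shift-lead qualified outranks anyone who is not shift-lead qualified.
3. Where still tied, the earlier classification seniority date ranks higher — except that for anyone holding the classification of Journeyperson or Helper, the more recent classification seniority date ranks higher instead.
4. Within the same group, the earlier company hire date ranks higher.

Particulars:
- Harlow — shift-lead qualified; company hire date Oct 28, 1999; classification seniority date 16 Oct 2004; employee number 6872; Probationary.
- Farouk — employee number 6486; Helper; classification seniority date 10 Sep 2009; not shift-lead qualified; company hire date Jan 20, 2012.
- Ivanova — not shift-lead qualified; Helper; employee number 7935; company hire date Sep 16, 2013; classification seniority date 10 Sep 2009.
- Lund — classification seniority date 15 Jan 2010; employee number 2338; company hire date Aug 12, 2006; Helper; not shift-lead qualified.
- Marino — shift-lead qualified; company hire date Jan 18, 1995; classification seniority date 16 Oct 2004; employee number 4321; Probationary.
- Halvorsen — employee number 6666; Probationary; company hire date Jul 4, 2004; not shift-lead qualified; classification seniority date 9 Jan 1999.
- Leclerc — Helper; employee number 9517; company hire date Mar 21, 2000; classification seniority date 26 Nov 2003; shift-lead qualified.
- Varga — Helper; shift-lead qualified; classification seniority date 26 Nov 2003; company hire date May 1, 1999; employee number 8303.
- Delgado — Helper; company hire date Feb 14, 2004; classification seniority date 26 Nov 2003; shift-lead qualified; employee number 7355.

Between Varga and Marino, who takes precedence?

By classification: Varga, Leclerc, Delgado, Lund, Farouk and Ivanova (Helper); then Marino, Harlow and Halvorsen (Probationary).
Among Varga, Leclerc, Delgado, Lund, Farouk and Ivanova, shift-lead qualified before not shift-lead qualified: Varga, Leclerc and Delgado (shift-lead qualified) before Lund, Farouk and Ivanova (not shift-lead qualified).
Varga, Leclerc and Delgado all have classification seniority date 26 Nov 2003, so the next rule applies.
Among Varga, Leclerc and Delgado, by company hire date (earlier first): Varga (May 1, 1999) before Leclerc (Mar 21, 2000) before Delgado (Feb 14, 2004).
Among Lund, Farouk and Ivanova, by classification seniority date (later first) (reversed rule for this group): Lund (15 Jan 2010) before Farouk and Ivanova (10 Sep 2009).
Among Farouk and Ivanova, by company hire date (earlier first): Farouk (Jan 20, 2012) before Ivanova (Sep 16, 2013).
Among Marino, Harlow and Halvorsen, shift-lead qualified before not shift-lead qualified: Marino and Harlow (shift-lead qualified) before Halvorsen (not shift-lead qualified).
Marino and Harlow both have classification seniority date 16 Oct 2004, so the next rule applies.
Among Marino and Harlow, by company hire date (earlier first): Marino (Jan 18, 1995) before Harlow (Oct 28, 1999).
So Varga takes precedence.

Varga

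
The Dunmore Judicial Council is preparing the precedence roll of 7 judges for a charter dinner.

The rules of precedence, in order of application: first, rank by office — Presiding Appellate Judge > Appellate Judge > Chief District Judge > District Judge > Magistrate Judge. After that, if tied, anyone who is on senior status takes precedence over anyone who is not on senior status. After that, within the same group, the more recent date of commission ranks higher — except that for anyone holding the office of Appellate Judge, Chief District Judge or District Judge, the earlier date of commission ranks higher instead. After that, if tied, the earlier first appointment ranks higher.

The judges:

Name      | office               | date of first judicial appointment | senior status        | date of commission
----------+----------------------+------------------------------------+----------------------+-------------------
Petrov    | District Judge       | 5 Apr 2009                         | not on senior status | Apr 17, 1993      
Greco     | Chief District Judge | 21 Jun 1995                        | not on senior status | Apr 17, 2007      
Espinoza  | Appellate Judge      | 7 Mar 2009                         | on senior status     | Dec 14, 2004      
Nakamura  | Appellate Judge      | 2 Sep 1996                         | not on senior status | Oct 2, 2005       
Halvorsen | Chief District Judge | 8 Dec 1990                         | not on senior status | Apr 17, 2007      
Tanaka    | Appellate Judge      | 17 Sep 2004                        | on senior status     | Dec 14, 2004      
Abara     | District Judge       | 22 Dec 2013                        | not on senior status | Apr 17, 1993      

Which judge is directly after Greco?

By office: Tanaka, Espinoza and Nakamura (Appellate Judge); then Halvorsen and Greco (Chief District Judge); then Petrov and Abara (District Judge).
Among Tanaka, Espinoza and Nakamura, on senior status before not on senior status: Tanaka and Espinoza (on senior status) before Nakamura (not on senior status).
Tanaka and Espinoza both have date of commission Dec 14, 2004, so the next rule applies.
Among Tanaka and Espinoza, by date of first judicial appointment (earlier first): Tanaka (17 Sep 2004) before Espinoza (7 Mar 2009).
Halvorsen and Greco are each not on senior status, so the next rule applies.
Halvorsen and Greco both have date of commission Apr 17, 2007, so the next rule applies.
Among Halvorsen and Greco, by date of first judicial appointment (earlier first): Halvorsen (8 Dec 1990) before Greco (21 Jun 1995).
Petrov and Abara are each not on senior status, so the next rule applies.
Petrov and Abara both have date of commission Apr 17, 1993, so the next rule applies.
Among Petrov and Abara, by date of first judicial appointment (earlier first): Petrov (5 Apr 2009) before Abara (22 Dec 2013).
Order: Tanaka, Espinoza, Nakamura, Halvorsen, Greco, Petrov, Abara.

Petrov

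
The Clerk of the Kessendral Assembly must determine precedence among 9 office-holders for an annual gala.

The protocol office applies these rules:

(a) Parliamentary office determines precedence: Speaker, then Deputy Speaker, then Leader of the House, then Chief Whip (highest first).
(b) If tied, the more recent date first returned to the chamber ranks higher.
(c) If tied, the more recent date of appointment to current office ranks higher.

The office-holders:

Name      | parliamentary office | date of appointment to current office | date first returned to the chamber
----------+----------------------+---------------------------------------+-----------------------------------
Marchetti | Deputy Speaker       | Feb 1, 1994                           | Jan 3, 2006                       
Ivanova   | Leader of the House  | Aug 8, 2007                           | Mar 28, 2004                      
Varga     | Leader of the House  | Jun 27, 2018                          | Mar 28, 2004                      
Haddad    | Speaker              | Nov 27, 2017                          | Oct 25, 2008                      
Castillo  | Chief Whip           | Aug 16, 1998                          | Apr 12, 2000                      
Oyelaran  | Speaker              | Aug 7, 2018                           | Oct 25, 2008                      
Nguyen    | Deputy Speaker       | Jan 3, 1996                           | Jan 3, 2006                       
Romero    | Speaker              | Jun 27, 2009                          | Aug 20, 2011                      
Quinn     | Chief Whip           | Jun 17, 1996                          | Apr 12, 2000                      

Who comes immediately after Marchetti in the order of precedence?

By parliamentary office: Romero, Oyelaran and Haddad (Speaker); then Nguyen and Marchetti (Deputy Speaker); then Varga and Ivanova (Leader of the House); then Castillo and Quinn (Chief Whip).
Among Romero, Oyelaran and Haddad, by date first returned to the chamber (later first): Romero (Aug 20, 2011) before Oyelaran and Haddad (Oct 25, 2008).
Among Oyelaran and Haddad, by date of appointment to current office (later first): Oyelaran (Aug 7, 2018) before Haddad (Nov 27, 2017).
Nguyen and Marchetti both have date first returned to the chamber Jan 3, 2006, so the next rule applies.
Among Nguyen and Marchetti, by date of appointment to current office (later first): Nguyen (Jan 3, 1996) before Marchetti (Feb 1, 1994).
Varga and Ivanova both have date first returned to the chamber Mar 28, 2004, so the next rule applies.
Among Varga and Ivanova, by date of appointment to current office (later first): Varga (Jun 27, 2018) before Ivanova (Aug 8, 2007).
Castillo and Quinn both have date first returned to the chamber Apr 12, 2000, so the next rule applies.
Among Castillo and Quinn, by date of appointment to current office (later first): Castillo (Aug 16, 1998) before Quinn (Jun 17, 1996).
Order: Romero, Oyelaran, Haddad, Nguyen, Marchetti, Varga, Ivanova, Castillo, Quinn.

Varga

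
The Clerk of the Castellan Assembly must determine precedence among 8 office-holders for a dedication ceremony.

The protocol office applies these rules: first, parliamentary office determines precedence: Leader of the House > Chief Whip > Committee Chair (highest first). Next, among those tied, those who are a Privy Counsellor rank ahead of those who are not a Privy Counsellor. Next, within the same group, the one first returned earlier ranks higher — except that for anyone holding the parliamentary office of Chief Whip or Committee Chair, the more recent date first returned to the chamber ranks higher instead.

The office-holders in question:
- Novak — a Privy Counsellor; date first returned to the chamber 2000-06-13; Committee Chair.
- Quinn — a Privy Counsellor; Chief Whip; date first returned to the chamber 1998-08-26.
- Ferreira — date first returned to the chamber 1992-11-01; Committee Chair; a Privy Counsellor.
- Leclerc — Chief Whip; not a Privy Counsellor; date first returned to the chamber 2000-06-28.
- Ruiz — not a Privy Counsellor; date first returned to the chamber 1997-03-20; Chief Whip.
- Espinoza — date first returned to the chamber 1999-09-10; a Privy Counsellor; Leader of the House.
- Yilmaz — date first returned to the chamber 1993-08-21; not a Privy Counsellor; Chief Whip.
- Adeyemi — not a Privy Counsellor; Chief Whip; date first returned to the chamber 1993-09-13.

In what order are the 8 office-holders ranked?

By parliamentary office: Espinoza (Leader of the House); then Quinn, Leclerc, Ruiz, Adeyemi and Yilmaz (Chief Whip); then Novak and Ferreira (Committee Chair).
Among Quinn, Leclerc, Ruiz, Adeyemi and Yilmaz, a Privy Counsellor before not a Privy Counsellor: Quinn (a Privy Counsellor) before Leclerc, Ruiz, Adeyemi and Yilmaz (not a Privy Counsellor).
Among Leclerc, Ruiz, Adeyemi and Yilmaz, by date first returned to the chamber (later first) (reversed rule for this group): Leclerc (2000-06-28) before Ruiz (1997-03-20) before Adeyemi (1993-09-13) before Yilmaz (1993-08-21).
Novak and Ferreira are each a Privy Counsellor, so the next rule applies.
Among Novak and Ferreira, by date first returned to the chamber (later first) (reversed rule for this group): Novak (2000-06-13) before Ferreira (1992-11-01).
Full order: Espinoza, Quinn, Leclerc, Ruiz, Adeyemi, Yilmaz, Novak, Ferreira.

Espinoza, Quinn, Leclerc, Ruiz, Adeyemi, Yilmaz, Novak, Ferreira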